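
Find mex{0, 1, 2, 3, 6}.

The values 0, 1, 2, 3 are all present; 4 is the first non-negative integer missing from the set.

4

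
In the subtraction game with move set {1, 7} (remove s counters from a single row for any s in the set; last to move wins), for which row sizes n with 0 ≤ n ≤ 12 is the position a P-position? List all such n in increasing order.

0, 2, 4, 6, 8, 10, 12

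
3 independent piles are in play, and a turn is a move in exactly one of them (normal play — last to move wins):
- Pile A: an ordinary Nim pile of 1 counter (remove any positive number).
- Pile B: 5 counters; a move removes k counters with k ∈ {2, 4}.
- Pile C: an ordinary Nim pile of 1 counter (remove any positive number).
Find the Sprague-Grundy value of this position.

2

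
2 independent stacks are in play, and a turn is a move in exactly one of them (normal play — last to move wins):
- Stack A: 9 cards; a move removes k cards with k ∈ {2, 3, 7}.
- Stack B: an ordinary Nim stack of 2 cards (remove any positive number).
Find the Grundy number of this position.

0

For stack A, compute g(0), g(1), … with moves {2, 3, 7}:
k:     0  1  2  3  4  5  6  7  8  9
g(k):  0  0  1  1  2  0  0  1  1  2
So g(9) = 2.
Stack B is a plain Nim stack of size 2, so its Grundy value is 2.
The value of a disjunctive sum is the nim-sum of the parts.
Combined value = 2 ⊕ 2 = 0.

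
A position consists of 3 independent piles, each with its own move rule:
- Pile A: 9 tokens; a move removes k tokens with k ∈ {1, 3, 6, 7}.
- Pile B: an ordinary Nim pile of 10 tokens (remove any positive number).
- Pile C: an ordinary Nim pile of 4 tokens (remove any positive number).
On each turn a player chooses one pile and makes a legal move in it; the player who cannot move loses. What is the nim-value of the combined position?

13

Grundy values for pile A (subtraction set {1, 3, 6, 7}):
k:     0  1  2  3  4  5  6  7  8  9
g(k):  0  1  0  1  0  1  2  3  2  3
So g(9) = 3.
Pile B is a plain Nim pile of size 10, so its Grundy value is 10.
Pile C is a plain Nim pile of size 4, so its Grundy value is 4.
The value of a disjunctive sum is the nim-sum of the parts.
Combined value = 3 ⊕ 10 ⊕ 4 = 13.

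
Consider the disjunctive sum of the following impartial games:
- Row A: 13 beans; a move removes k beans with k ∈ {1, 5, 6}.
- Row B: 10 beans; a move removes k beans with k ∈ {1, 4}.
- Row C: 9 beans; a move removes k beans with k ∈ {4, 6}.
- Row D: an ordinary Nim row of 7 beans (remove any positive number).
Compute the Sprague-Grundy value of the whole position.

5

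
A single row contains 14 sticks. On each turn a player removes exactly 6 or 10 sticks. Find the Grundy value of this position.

2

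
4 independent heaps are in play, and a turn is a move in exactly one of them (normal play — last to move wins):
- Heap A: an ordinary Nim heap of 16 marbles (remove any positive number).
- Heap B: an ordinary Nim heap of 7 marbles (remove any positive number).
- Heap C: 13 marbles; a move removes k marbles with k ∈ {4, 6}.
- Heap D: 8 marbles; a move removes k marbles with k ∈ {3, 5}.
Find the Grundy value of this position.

23

Heap A is a plain Nim heap of size 16, so its Grundy value is 16.
Heap B is a plain Nim heap of size 7, so its Grundy value is 7.
For heap C, compute g(0), g(1), … with moves {4, 6}:
k:     0  1  2  3  4  5  6  7  8  9 10 11 12 13
g(k):  0  0  0  0  1  1  1  1  2  2  0  0  0  0
So g(13) = 0.
Grundy values for heap D (subtraction set {3, 5}):
g(0) = mex{} = 0
g(1) = mex{} = 0
g(2) = mex{} = 0
g(3) = mex{0} = 1
g(4) = mex{0} = 1
g(5) = mex{0} = 1
g(6) = mex{0,1} = 2
g(7) = mex{0,1} = 2
g(8) = mex{1} = 0
So g(8) = 0.
By the Sprague-Grundy theorem, the Grundy value of a sum of independent games is the XOR of the component values.
Combined value = 16 XOR 7 XOR 0 XOR 0 = 23.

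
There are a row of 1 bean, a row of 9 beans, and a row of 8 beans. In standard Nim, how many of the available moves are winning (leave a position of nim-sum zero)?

0

Nim-sum: 1 ⊕ 9 ⊕ 8 = 0.
The nim-sum is already 0, so every move leaves a nonzero nim-sum — there are no winning moves.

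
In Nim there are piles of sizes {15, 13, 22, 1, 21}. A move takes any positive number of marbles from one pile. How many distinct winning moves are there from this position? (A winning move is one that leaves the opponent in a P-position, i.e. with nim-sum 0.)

Nim-sum: 15 ⊕ 13 ⊕ 22 ⊕ 1 ⊕ 21 = 0.
The nim-sum is already 0, so every move leaves a nonzero nim-sum — there are no winning moves.

0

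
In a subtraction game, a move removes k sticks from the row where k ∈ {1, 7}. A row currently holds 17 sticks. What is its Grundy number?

Compute g(0), g(1), … for moves {1, 7}:
k:     0  1  2  3  4  5  6  7  8  9 10 11 12 13 14 15 16 17
g(k):  0  1  0  1  0  1  0  1  0  1  0  1  0  1  0  1  0  1
So g(17) = 1.

1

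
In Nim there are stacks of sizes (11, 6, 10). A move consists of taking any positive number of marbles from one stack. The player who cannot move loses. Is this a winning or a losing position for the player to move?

Winning position

Compute the nim-sum pairwise:
11 ^ 6 = 13
13 ^ 10 = 7
The nim-sum is 7 ≠ 0, so this is an N-position: the player to move can win.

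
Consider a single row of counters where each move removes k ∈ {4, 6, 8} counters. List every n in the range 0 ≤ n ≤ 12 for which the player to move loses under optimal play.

0, 1, 2, 3, 12

Build the Grundy sequence with g(k) = mex{g(k−s) : s ∈ {4, 6, 8}, s ≤ k}:
g(0) = mex{} = 0
g(1) = mex{} = 0
g(2) = mex{} = 0
g(3) = mex{} = 0
g(4) = mex{0} = 1
g(5) = mex{0} = 1
g(6) = mex{0} = 1
g(7) = mex{0} = 1
g(8) = mex{0,1} = 2
g(9) = mex{0,1} = 2
g(10) = mex{0,1} = 2
g(11) = mex{0,1} = 2
g(12) = mex{1,2} = 0
The P-positions (g = 0) in 0..12 are 0, 1, 2, 3, 12.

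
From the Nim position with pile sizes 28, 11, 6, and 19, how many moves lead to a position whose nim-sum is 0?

Nim-sum: 28 ⊕ 11 ⊕ 6 ⊕ 19 = 2.
The overall nim-sum is X = 2. A pile of size p has a winning move iff p XOR X < p (reduce it to p XOR X).
  28: 28 XOR 2 = 30 ≥ 28 — no move.
  11: 11 XOR 2 = 9 < 11 — winning move (to 9).
  6: 6 XOR 2 = 4 < 6 — winning move (to 4).
  19: 19 XOR 2 = 17 < 19 — winning move (to 17).
That gives 3 winning moves.

3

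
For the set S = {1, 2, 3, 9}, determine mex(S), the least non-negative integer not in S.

0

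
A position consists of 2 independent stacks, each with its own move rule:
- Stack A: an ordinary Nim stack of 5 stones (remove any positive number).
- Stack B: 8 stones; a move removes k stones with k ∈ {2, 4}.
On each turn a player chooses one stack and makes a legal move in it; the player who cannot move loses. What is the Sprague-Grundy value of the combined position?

4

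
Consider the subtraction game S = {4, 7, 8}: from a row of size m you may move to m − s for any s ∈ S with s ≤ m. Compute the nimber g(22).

2

Grundy values for subtraction set {4, 7, 8}:
k:     0  1  2  3  4  5  6  7  8  9 10 11 12 13 14 15 16 17 18 19 20 21 22
g(k):  0  0  0  0  1  1  1  1  2  2  2  2  0  0  0  0  1  1  1  1  2  2  2
So g(22) = 2.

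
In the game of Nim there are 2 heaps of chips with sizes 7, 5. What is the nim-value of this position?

Nim-sum: 7 ^ 5 = 2.

2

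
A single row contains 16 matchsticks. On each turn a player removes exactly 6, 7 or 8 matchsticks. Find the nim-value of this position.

0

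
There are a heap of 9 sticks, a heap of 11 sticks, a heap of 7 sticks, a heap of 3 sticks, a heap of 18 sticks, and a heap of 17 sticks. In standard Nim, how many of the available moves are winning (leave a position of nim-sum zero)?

1

Bitwise XOR of the heap sizes:
  01001  (9)
  01011  (11)
  00111  (7)
  00011  (3)
  10010  (18)
  10001  (17)
  -----
  00101  (5)
The overall nim-sum is X = 5. A heap of size p has a winning move iff p XOR X < p (reduce it to p XOR X).
  9: 9 XOR 5 = 12 ≥ 9 — no move.
  11: 11 XOR 5 = 14 ≥ 11 — no move.
  7: 7 XOR 5 = 2 < 7 — winning move (to 2).
  3: 3 XOR 5 = 6 ≥ 3 — no move.
  18: 18 XOR 5 = 23 ≥ 18 — no move.
  17: 17 XOR 5 = 20 ≥ 17 — no move.
That gives 1 winning move.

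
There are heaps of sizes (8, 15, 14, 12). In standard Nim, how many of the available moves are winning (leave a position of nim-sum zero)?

3

Nim-sum: 8 ⊕ 15 ⊕ 14 ⊕ 12 = 5.
The overall nim-sum is X = 5. A heap of size p has a winning move iff p XOR X < p (reduce it to p XOR X).
  8: 8 XOR 5 = 13 ≥ 8 — no move.
  15: 15 XOR 5 = 10 < 15 — winning move (to 10).
  14: 14 XOR 5 = 11 < 14 — winning move (to 11).
  12: 12 XOR 5 = 9 < 12 — winning move (to 9).
That gives 3 winning moves.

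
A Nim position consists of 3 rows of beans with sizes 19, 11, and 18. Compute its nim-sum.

10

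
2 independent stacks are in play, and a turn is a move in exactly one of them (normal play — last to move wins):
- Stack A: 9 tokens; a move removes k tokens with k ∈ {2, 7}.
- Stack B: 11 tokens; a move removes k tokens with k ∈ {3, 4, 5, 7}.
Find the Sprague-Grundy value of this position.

0

Build the Grundy sequence for stack A with g(k) = mex{g(k−s) : s ∈ {2, 7}, s ≤ k}:
k:     0  1  2  3  4  5  6  7  8  9
g(k):  0  0  1  1  0  0  1  1  2  0
So g(9) = 0.
Build the Grundy sequence for stack B with g(k) = mex{g(k−s) : s ∈ {3, 4, 5, 7}, s ≤ k}:
k:     0  1  2  3  4  5  6  7  8  9 10 11
g(k):  0  0  0  1  1  1  2  2  2  3  0  0
So g(11) = 0.
The value of a disjunctive sum is the nim-sum of the parts.
Combined value = 0 ⊕ 0 = 0.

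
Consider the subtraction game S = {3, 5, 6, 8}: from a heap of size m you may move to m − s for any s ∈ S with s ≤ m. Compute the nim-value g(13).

0

Grundy values for subtraction set {3, 5, 6, 8}:
k:     0  1  2  3  4  5  6  7  8  9 10 11 12 13
g(k):  0  0  0  1  1  1  2  2  2  3  3  0  0  0
So g(13) = 0.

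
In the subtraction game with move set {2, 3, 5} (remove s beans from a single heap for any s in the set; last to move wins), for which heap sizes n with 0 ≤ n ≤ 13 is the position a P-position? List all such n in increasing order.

0, 1, 7, 8

Grundy values for subtraction set {2, 3, 5}:
k:     0  1  2  3  4  5  6  7  8  9 10 11 12 13
g(k):  0  0  1  1  2  2  3  0  0  1  1  2  2  3
The P-positions (g = 0) in 0..13 are 0, 1, 7, 8.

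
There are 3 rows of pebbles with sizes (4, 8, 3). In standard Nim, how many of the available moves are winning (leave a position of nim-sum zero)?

Compute the nim-sum pairwise:
4 ^ 8 = 12
12 ^ 3 = 15
The overall nim-sum is X = 15. A row of size p has a winning move iff p XOR X < p (reduce it to p XOR X).
  4: 4 XOR 15 = 11 ≥ 4 — no move.
  8: 8 XOR 15 = 7 < 8 — winning move (to 7).
  3: 3 XOR 15 = 12 ≥ 3 — no move.
That gives 1 winning move.

1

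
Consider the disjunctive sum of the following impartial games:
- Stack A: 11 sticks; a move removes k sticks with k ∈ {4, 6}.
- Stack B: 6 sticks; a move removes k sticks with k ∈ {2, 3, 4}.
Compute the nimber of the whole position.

Build the Grundy sequence for stack A with g(k) = mex{g(k−s) : s ∈ {4, 6}, s ≤ k}:
g(0) = mex{} = 0
g(1) = mex{} = 0
g(2) = mex{} = 0
g(3) = mex{} = 0
g(4) = mex{0} = 1
g(5) = mex{0} = 1
g(6) = mex{0} = 1
g(7) = mex{0} = 1
g(8) = mex{0,1} = 2
g(9) = mex{0,1} = 2
g(10) = mex{1} = 0
g(11) = mex{1} = 0
So g(11) = 0.
For stack B, compute g(0), g(1), … with moves {2, 3, 4}:
g(0) = mex{} = 0
g(1) = mex{} = 0
g(2) = mex{0} = 1
g(3) = mex{0} = 1
g(4) = mex{0,1} = 2
g(5) = mex{0,1} = 2
g(6) = mex{1,2} = 0
So g(6) = 0.
By the Sprague-Grundy theorem, the Grundy value of a sum of independent games is the XOR of the component values.
Combined value = 0 XOR 0 = 0.

0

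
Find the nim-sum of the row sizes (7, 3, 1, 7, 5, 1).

6

Compute the nim-sum pairwise:
7 ⊕ 3 = 4
4 ⊕ 1 = 5
5 ⊕ 7 = 2
2 ⊕ 5 = 7
7 ⊕ 1 = 6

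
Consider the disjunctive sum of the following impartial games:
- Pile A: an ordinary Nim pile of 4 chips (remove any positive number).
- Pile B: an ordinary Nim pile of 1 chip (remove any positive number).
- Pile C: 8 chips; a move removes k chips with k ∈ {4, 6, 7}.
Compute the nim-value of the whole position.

7

Pile A is a plain Nim pile of size 4, so its Grundy value is 4.
Pile B is a plain Nim pile of size 1, so its Grundy value is 1.
Grundy values for pile C (subtraction set {4, 6, 7}):
k:     0  1  2  3  4  5  6  7  8
g(k):  0  0  0  0  1  1  1  1  2
So g(8) = 2.
The value of a disjunctive sum is the nim-sum of the parts.
Combined value = 4 XOR 1 XOR 2 = 7.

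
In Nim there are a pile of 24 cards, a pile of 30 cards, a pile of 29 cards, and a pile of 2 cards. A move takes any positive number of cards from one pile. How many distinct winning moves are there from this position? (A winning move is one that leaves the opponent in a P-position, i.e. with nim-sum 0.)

3

Compute the nim-sum pairwise:
24 ⊕ 30 = 6
6 ⊕ 29 = 27
27 ⊕ 2 = 25
The overall nim-sum is X = 25. A pile of size p has a winning move iff p XOR X < p (reduce it to p XOR X).
  24: 24 XOR 25 = 1 < 24 — winning move (to 1).
  30: 30 XOR 25 = 7 < 30 — winning move (to 7).
  29: 29 XOR 25 = 4 < 29 — winning move (to 4).
  2: 2 XOR 25 = 27 ≥ 2 — no move.
That gives 3 winning moves.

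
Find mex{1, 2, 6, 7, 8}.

0 is not in the set, so the mex is 0.

0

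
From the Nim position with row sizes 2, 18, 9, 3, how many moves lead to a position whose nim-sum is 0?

1

Compute the nim-sum pairwise:
2 ^ 18 = 16
16 ^ 9 = 25
25 ^ 3 = 26
The overall nim-sum is X = 26. A row of size p has a winning move iff p XOR X < p (reduce it to p XOR X).
  2: 2 XOR 26 = 24 ≥ 2 — no move.
  18: 18 XOR 26 = 8 < 18 — winning move (to 8).
  9: 9 XOR 26 = 19 ≥ 9 — no move.
  3: 3 XOR 26 = 25 ≥ 3 — no move.
That gives 1 winning move.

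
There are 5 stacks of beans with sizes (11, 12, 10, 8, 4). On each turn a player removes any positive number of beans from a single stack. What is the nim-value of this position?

Write each in binary and XOR column by column:
  1011  (11)
  1100  (12)
  1010  (10)
  1000  (8)
  0100  (4)
  ----
  0001  (1)

1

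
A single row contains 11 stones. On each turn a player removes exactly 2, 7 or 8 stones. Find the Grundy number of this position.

Build the Grundy sequence with g(k) = mex{g(k−s) : s ∈ {2, 7, 8}, s ≤ k}:
k:     0  1  2  3  4  5  6  7  8  9 10 11
g(k):  0  0  1  1  0  0  1  1  2  2  0  3
So g(11) = 3.

3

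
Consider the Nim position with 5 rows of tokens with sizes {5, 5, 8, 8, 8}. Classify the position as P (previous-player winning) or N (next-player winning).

N-position

Nim-sum: 5 XOR 5 XOR 8 XOR 8 XOR 8 = 8.
The nim-sum is 8 ≠ 0, so this is an N-position: the player to move can win.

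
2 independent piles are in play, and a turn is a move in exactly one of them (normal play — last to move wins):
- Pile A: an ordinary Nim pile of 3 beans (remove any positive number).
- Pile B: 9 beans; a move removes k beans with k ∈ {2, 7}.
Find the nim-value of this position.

3

Pile A is a plain Nim pile of size 3, so its Grundy value is 3.
Grundy values for pile B (subtraction set {2, 7}):
g(0) = mex{} = 0
g(1) = mex{} = 0
g(2) = mex{0} = 1
g(3) = mex{0} = 1
g(4) = mex{1} = 0
g(5) = mex{1} = 0
g(6) = mex{0} = 1
g(7) = mex{0} = 1
g(8) = mex{0,1} = 2
g(9) = mex{1} = 0
So g(9) = 0.
The value of a disjunctive sum is the nim-sum of the parts.
Combined value = 3 ⊕ 0 = 3.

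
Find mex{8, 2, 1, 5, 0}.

The values 0, 1, 2 are all present; 3 is the first non-negative integer missing from the set.

3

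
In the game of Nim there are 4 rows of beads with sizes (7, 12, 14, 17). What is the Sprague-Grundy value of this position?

Compute the nim-sum pairwise:
7 XOR 12 = 11
11 XOR 14 = 5
5 XOR 17 = 20

20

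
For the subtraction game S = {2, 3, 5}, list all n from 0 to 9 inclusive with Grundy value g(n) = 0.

0, 1, 7, 8

Compute g(0), g(1), … for moves {2, 3, 5}:
k:     0  1  2  3  4  5  6  7  8  9
g(k):  0  0  1  1  2  2  3  0  0  1
The P-positions (g = 0) in 0..9 are 0, 1, 7, 8.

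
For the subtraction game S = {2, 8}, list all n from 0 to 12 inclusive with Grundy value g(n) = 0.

0, 1, 4, 5, 10, 11

Compute g(0), g(1), … for moves {2, 8}:
g(0) = mex{} = 0
g(1) = mex{} = 0
g(2) = mex{0} = 1
g(3) = mex{0} = 1
g(4) = mex{1} = 0
g(5) = mex{1} = 0
g(6) = mex{0} = 1
g(7) = mex{0} = 1
g(8) = mex{0,1} = 2
g(9) = mex{0,1} = 2
g(10) = mex{1,2} = 0
g(11) = mex{1,2} = 0
g(12) = mex{0} = 1
The P-positions (g = 0) in 0..12 are 0, 1, 4, 5, 10, 11.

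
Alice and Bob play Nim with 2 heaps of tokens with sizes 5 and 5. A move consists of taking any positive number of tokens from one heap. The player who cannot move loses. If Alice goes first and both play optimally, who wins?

Bob wins

Compute the nim-sum pairwise:
5 ⊕ 5 = 0
The nim-sum is 0, so this is a P-position: the player to move is in a losing position under optimal play; Alice is about to move from it and so loses — Bob wins.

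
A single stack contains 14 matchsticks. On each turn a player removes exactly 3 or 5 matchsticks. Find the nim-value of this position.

2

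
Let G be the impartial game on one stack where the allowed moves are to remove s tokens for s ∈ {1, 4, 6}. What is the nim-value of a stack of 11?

Grundy values for subtraction set {1, 4, 6}:
g(0) = mex{} = 0
g(1) = mex{0} = 1
g(2) = mex{1} = 0
g(3) = mex{0} = 1
g(4) = mex{0,1} = 2
g(5) = mex{1,2} = 0
g(6) = mex{0} = 1
g(7) = mex{1} = 0
g(8) = mex{0,2} = 1
g(9) = mex{0,1} = 2
g(10) = mex{1,2} = 0
g(11) = mex{0} = 1
So g(11) = 1.

1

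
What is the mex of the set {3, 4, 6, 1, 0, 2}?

The values 0, 1, 2, 3, 4 are all present; 5 is the first non-negative integer missing from the set.

5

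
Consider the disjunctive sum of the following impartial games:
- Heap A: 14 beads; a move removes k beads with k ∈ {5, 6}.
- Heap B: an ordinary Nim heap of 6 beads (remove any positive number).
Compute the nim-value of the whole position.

6

Grundy values for heap A (subtraction set {5, 6}):
g(0) = mex{} = 0
g(1) = mex{} = 0
g(2) = mex{} = 0
g(3) = mex{} = 0
g(4) = mex{} = 0
g(5) = mex{0} = 1
g(6) = mex{0} = 1
g(7) = mex{0} = 1
g(8) = mex{0} = 1
g(9) = mex{0} = 1
g(10) = mex{0,1} = 2
g(11) = mex{1} = 0
g(12) = mex{1} = 0
g(13) = mex{1} = 0
g(14) = mex{1} = 0
So g(14) = 0.
Heap B is a plain Nim heap of size 6, so its Grundy value is 6.
The value of a disjunctive sum is the nim-sum of the parts.
Combined value = 0 XOR 6 = 6.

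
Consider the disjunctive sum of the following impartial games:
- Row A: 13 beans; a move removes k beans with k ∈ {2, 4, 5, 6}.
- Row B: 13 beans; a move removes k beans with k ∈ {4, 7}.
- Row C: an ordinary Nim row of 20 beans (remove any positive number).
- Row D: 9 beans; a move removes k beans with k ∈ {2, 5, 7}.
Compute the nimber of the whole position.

For row A, compute g(0), g(1), … with moves {2, 4, 5, 6}:
k:     0  1  2  3  4  5  6  7  8  9 10 11 12 13
g(k):  0  0  1  1  2  2  3  3  0  0  1  1  2  2
So g(13) = 2.
Grundy values for row B (subtraction set {4, 7}):
k:     0  1  2  3  4  5  6  7  8  9 10 11 12 13
g(k):  0  0  0  0  1  1  1  1  2  2  2  0  0  0
So g(13) = 0.
Row C is a plain Nim row of size 20, so its Grundy value is 20.
Build the Grundy sequence for row D with g(k) = mex{g(k−s) : s ∈ {2, 5, 7}, s ≤ k}:
k:     0  1  2  3  4  5  6  7  8  9
g(k):  0  0  1  1  0  2  1  3  2  2
So g(9) = 2.
By the Sprague-Grundy theorem, the Grundy value of a sum of independent games is the XOR of the component values.
Combined value = 2 ⊕ 0 ⊕ 20 ⊕ 2 = 20.

20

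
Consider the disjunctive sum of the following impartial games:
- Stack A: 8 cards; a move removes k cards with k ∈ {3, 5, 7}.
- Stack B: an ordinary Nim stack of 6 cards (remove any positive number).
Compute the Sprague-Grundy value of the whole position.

4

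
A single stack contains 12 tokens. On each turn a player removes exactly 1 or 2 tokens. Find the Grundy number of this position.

0

Grundy values for subtraction set {1, 2}:
k:     0  1  2  3  4  5  6  7  8  9 10 11 12
g(k):  0  1  2  0  1  2  0  1  2  0  1  2  0
So g(12) = 0.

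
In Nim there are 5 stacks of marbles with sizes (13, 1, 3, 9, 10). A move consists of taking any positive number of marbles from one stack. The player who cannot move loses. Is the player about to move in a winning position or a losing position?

Winning position

Compute the nim-sum pairwise:
13 ⊕ 1 = 12
12 ⊕ 3 = 15
15 ⊕ 9 = 6
6 ⊕ 10 = 12
The nim-sum is 12 ≠ 0, so this is an N-position: the player to move can win.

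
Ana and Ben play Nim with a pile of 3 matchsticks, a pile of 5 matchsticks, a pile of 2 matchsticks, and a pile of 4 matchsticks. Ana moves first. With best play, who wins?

Ben wins

Bitwise XOR of the heap sizes:
  011  (3)
  101  (5)
  010  (2)
  100  (4)
  ---
  000  (0)
The nim-sum is 0, so this is a P-position: the player to move is in a losing position under optimal play; Ana is about to move from it and so loses — Ben wins.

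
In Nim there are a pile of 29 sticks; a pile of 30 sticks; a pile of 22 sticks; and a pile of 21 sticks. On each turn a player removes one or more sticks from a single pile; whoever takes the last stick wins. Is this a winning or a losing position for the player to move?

Compute the nim-sum pairwise:
29 ⊕ 30 = 3
3 ⊕ 22 = 21
21 ⊕ 21 = 0
The nim-sum is 0, so this is a P-position: the player to move is in a losing position under optimal play.

Losing position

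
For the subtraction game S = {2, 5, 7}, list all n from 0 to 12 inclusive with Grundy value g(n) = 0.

0, 1, 4, 10

Build the Grundy sequence with g(k) = mex{g(k−s) : s ∈ {2, 5, 7}, s ≤ k}:
k:     0  1  2  3  4  5  6  7  8  9 10 11 12
g(k):  0  0  1  1  0  2  1  3  2  2  0  3  1
The P-positions (g = 0) in 0..12 are 0, 1, 4, 10.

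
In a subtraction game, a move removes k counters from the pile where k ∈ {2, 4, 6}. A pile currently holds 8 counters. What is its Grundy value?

Build the Grundy sequence with g(k) = mex{g(k−s) : s ∈ {2, 4, 6}, s ≤ k}:
k:     0  1  2  3  4  5  6  7  8
g(k):  0  0  1  1  2  2  3  3  0
So g(8) = 0.

0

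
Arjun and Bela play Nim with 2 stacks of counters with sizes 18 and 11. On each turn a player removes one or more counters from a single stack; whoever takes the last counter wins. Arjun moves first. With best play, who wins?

Arjun wins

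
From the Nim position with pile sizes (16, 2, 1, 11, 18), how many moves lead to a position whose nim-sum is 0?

1

Bitwise XOR of the heap sizes:
  10000  (16)
  00010  (2)
  00001  (1)
  01011  (11)
  10010  (18)
  -----
  01010  (10)
The overall nim-sum is X = 10. A pile of size p has a winning move iff p XOR X < p (reduce it to p XOR X).
  16: 16 XOR 10 = 26 ≥ 16 — no move.
  2: 2 XOR 10 = 8 ≥ 2 — no move.
  1: 1 XOR 10 = 11 ≥ 1 — no move.
  11: 11 XOR 10 = 1 < 11 — winning move (to 1).
  18: 18 XOR 10 = 24 ≥ 18 — no move.
That gives 1 winning move.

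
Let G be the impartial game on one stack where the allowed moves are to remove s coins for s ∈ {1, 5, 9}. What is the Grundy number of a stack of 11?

1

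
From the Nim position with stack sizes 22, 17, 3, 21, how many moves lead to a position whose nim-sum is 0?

3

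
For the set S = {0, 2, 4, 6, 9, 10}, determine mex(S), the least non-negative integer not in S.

0 is in the set but 1 is not, so the mex is 1.

1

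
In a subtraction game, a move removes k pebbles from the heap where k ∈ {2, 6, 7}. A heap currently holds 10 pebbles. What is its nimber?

Grundy values for subtraction set {2, 6, 7}:
g(0) = mex{} = 0
g(1) = mex{} = 0
g(2) = mex{0} = 1
g(3) = mex{0} = 1
g(4) = mex{1} = 0
g(5) = mex{1} = 0
g(6) = mex{0} = 1
g(7) = mex{0} = 1
g(8) = mex{0,1} = 2
g(9) = mex{1} = 0
g(10) = mex{0,1,2} = 3
So g(10) = 3.

3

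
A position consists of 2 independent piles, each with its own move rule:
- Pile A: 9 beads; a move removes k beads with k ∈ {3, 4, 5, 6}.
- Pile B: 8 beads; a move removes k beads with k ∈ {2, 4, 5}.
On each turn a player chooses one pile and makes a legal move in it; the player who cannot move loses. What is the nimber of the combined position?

For pile A, compute g(0), g(1), … with moves {3, 4, 5, 6}:
k:     0  1  2  3  4  5  6  7  8  9
g(k):  0  0  0  1  1  1  2  2  2  0
So g(9) = 0.
Grundy values for pile B (subtraction set {2, 4, 5}):
g(0) = mex{} = 0
g(1) = mex{} = 0
g(2) = mex{0} = 1
g(3) = mex{0} = 1
g(4) = mex{0,1} = 2
g(5) = mex{0,1} = 2
g(6) = mex{0,1,2} = 3
g(7) = mex{1,2} = 0
g(8) = mex{1,2,3} = 0
So g(8) = 0.
The value of a disjunctive sum is the nim-sum of the parts.
Combined value = 0 ⊕ 0 = 0.

0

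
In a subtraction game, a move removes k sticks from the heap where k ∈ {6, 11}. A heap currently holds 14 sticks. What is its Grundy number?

2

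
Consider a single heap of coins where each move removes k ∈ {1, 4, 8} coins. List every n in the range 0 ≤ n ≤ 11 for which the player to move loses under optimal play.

0, 2, 5, 7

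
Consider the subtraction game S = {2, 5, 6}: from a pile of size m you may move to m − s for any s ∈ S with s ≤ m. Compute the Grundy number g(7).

3

Build the Grundy sequence with g(k) = mex{g(k−s) : s ∈ {2, 5, 6}, s ≤ k}:
g(0) = mex{} = 0
g(1) = mex{} = 0
g(2) = mex{0} = 1
g(3) = mex{0} = 1
g(4) = mex{1} = 0
g(5) = mex{0,1} = 2
g(6) = mex{0} = 1
g(7) = mex{0,1,2} = 3
So g(7) = 3.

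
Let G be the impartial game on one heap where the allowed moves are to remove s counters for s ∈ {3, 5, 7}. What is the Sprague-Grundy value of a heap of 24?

1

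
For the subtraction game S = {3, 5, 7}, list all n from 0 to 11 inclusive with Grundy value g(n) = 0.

Compute g(0), g(1), … for moves {3, 5, 7}:
k:     0  1  2  3  4  5  6  7  8  9 10 11
g(k):  0  0  0  1  1  1  2  2  2  3  0  0
The P-positions (g = 0) in 0..11 are 0, 1, 2, 10, 11.

0, 1, 2, 10, 11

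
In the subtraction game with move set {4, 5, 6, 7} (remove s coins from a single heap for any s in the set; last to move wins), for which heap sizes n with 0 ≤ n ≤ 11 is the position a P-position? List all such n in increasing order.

0, 1, 2, 3, 11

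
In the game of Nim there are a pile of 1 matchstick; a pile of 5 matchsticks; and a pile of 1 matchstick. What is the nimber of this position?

In binary:
  001  (1)
  101  (5)
  001  (1)
  ---
  101  (5)

5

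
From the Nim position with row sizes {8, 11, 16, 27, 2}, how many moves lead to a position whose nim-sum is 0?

Nim-sum: 8 XOR 11 XOR 16 XOR 27 XOR 2 = 10.
The overall nim-sum is X = 10. A row of size p has a winning move iff p XOR X < p (reduce it to p XOR X).
  8: 8 XOR 10 = 2 < 8 — winning move (to 2).
  11: 11 XOR 10 = 1 < 11 — winning move (to 1).
  16: 16 XOR 10 = 26 ≥ 16 — no move.
  27: 27 XOR 10 = 17 < 27 — winning move (to 17).
  2: 2 XOR 10 = 8 ≥ 2 — no move.
That gives 3 winning moves.

3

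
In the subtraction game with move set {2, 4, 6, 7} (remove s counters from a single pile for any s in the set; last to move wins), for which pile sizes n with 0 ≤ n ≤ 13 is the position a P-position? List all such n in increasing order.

Grundy values for subtraction set {2, 4, 6, 7}:
k:     0  1  2  3  4  5  6  7  8  9 10 11 12 13
g(k):  0  0  1  1  2  2  3  3  4  0  0  1  1  2
The P-positions (g = 0) in 0..13 are 0, 1, 9, 10.

0, 1, 9, 10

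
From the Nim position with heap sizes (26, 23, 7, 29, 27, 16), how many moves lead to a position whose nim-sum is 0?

5

Compute the nim-sum pairwise:
26 ⊕ 23 = 13
13 ⊕ 7 = 10
10 ⊕ 29 = 23
23 ⊕ 27 = 12
12 ⊕ 16 = 28
The overall nim-sum is X = 28. A heap of size p has a winning move iff p XOR X < p (reduce it to p XOR X).
  26: 26 XOR 28 = 6 < 26 — winning move (to 6).
  23: 23 XOR 28 = 11 < 23 — winning move (to 11).
  7: 7 XOR 28 = 27 ≥ 7 — no move.
  29: 29 XOR 28 = 1 < 29 — winning move (to 1).
  27: 27 XOR 28 = 7 < 27 — winning move (to 7).
  16: 16 XOR 28 = 12 < 16 — winning move (to 12).
That gives 5 winning moves.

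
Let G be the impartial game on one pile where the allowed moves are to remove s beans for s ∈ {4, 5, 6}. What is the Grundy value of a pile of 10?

0

Grundy values for subtraction set {4, 5, 6}:
g(0) = mex{} = 0
g(1) = mex{} = 0
g(2) = mex{} = 0
g(3) = mex{} = 0
g(4) = mex{0} = 1
g(5) = mex{0} = 1
g(6) = mex{0} = 1
g(7) = mex{0} = 1
g(8) = mex{0,1} = 2
g(9) = mex{0,1} = 2
g(10) = mex{1} = 0
So g(10) = 0.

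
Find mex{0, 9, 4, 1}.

The values 0, 1 are all present; 2 is the first non-negative integer missing from the set.

2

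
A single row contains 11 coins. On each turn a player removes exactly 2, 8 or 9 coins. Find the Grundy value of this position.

Build the Grundy sequence with g(k) = mex{g(k−s) : s ∈ {2, 8, 9}, s ≤ k}:
k:     0  1  2  3  4  5  6  7  8  9 10 11
g(k):  0  0  1  1  0  0  1  1  2  2  3  0
So g(11) = 0.

0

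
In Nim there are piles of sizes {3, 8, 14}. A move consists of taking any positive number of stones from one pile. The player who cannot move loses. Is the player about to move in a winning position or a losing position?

Winning position

Nim-sum: 3 ⊕ 8 ⊕ 14 = 5.
The nim-sum is 5 ≠ 0, so this is an N-position: the player to move can win.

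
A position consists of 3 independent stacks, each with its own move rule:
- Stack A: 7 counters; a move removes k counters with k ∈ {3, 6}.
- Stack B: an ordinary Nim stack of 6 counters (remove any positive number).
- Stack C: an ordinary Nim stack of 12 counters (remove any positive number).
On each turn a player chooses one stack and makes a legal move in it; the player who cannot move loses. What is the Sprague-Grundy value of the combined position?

Build the Grundy sequence for stack A with g(k) = mex{g(k−s) : s ∈ {3, 6}, s ≤ k}:
g(0) = mex{} = 0
g(1) = mex{} = 0
g(2) = mex{} = 0
g(3) = mex{0} = 1
g(4) = mex{0} = 1
g(5) = mex{0} = 1
g(6) = mex{0,1} = 2
g(7) = mex{0,1} = 2
So g(7) = 2.
Stack B is a plain Nim stack of size 6, so its Grundy value is 6.
Stack C is a plain Nim stack of size 12, so its Grundy value is 12.
The value of a disjunctive sum is the nim-sum of the parts.
Combined value = 2 ⊕ 6 ⊕ 12 = 8.

8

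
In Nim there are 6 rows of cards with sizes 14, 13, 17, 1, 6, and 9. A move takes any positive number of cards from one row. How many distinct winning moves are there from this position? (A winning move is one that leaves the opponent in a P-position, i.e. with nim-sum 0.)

Bitwise XOR of the heap sizes:
  01110  (14)
  01101  (13)
  10001  (17)
  00001  (1)
  00110  (6)
  01001  (9)
  -----
  11100  (28)
The overall nim-sum is X = 28. A row of size p has a winning move iff p XOR X < p (reduce it to p XOR X).
  14: 14 XOR 28 = 18 ≥ 14 — no move.
  13: 13 XOR 28 = 17 ≥ 13 — no move.
  17: 17 XOR 28 = 13 < 17 — winning move (to 13).
  1: 1 XOR 28 = 29 ≥ 1 — no move.
  6: 6 XOR 28 = 26 ≥ 6 — no move.
  9: 9 XOR 28 = 21 ≥ 9 — no move.
That gives 1 winning move.

1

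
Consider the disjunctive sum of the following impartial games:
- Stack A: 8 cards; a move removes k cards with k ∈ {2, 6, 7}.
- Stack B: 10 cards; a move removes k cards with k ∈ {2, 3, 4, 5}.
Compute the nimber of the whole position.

For stack A, compute g(0), g(1), … with moves {2, 6, 7}:
k:     0  1  2  3  4  5  6  7  8
g(k):  0  0  1  1  0  0  1  1  2
So g(8) = 2.
For stack B, compute g(0), g(1), … with moves {2, 3, 4, 5}:
k:     0  1  2  3  4  5  6  7  8  9 10
g(k):  0  0  1  1  2  2  3  0  0  1  1
So g(10) = 1.
By the Sprague-Grundy theorem, the Grundy value of a sum of independent games is the XOR of the component values.
Combined value = 2 XOR 1 = 3.

3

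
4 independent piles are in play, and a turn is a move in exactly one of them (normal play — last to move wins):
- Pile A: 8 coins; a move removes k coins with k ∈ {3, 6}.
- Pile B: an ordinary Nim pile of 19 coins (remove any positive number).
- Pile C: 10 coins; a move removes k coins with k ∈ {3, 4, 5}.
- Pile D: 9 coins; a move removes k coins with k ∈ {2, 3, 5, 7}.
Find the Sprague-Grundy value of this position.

Build the Grundy sequence for pile A with g(k) = mex{g(k−s) : s ∈ {3, 6}, s ≤ k}:
g(0) = mex{} = 0
g(1) = mex{} = 0
g(2) = mex{} = 0
g(3) = mex{0} = 1
g(4) = mex{0} = 1
g(5) = mex{0} = 1
g(6) = mex{0,1} = 2
g(7) = mex{0,1} = 2
g(8) = mex{0,1} = 2
So g(8) = 2.
Pile B is a plain Nim pile of size 19, so its Grundy value is 19.
For pile C, compute g(0), g(1), … with moves {3, 4, 5}:
g(0) = mex{} = 0
g(1) = mex{} = 0
g(2) = mex{} = 0
g(3) = mex{0} = 1
g(4) = mex{0} = 1
g(5) = mex{0} = 1
g(6) = mex{0,1} = 2
g(7) = mex{0,1} = 2
g(8) = mex{1} = 0
g(9) = mex{1,2} = 0
g(10) = mex{1,2} = 0
So g(10) = 0.
Grundy values for pile D (subtraction set {2, 3, 5, 7}):
g(0) = mex{} = 0
g(1) = mex{} = 0
g(2) = mex{0} = 1
g(3) = mex{0} = 1
g(4) = mex{0,1} = 2
g(5) = mex{0,1} = 2
g(6) = mex{0,1,2} = 3
g(7) = mex{0,1,2} = 3
g(8) = mex{0,1,2,3} = 4
g(9) = mex{1,2,3} = 0
So g(9) = 0.
By the Sprague-Grundy theorem, the Grundy value of a sum of independent games is the XOR of the component values.
Combined value = 2 XOR 19 XOR 0 XOR 0 = 17.

17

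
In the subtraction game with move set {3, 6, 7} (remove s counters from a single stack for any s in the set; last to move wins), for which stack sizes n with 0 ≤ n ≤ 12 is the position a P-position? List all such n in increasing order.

Compute g(0), g(1), … for moves {3, 6, 7}:
k:     0  1  2  3  4  5  6  7  8  9 10 11 12
g(k):  0  0  0  1  1  1  2  2  2  3  0  0  0
The P-positions (g = 0) in 0..12 are 0, 1, 2, 10, 11, 12.

0, 1, 2, 10, 11, 12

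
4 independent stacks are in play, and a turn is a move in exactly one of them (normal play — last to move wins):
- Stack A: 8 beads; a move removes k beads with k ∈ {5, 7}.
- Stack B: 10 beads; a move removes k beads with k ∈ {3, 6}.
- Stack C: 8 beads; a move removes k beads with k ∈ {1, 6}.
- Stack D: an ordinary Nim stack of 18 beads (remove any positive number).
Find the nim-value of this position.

Grundy values for stack A (subtraction set {5, 7}):
k:     0  1  2  3  4  5  6  7  8
g(k):  0  0  0  0  0  1  1  1  1
So g(8) = 1.
Grundy values for stack B (subtraction set {3, 6}):
k:     0  1  2  3  4  5  6  7  8  9 10
g(k):  0  0  0  1  1  1  2  2  2  0  0
So g(10) = 0.
Build the Grundy sequence for stack C with g(k) = mex{g(k−s) : s ∈ {1, 6}, s ≤ k}:
g(0) = mex{} = 0
g(1) = mex{0} = 1
g(2) = mex{1} = 0
g(3) = mex{0} = 1
g(4) = mex{1} = 0
g(5) = mex{0} = 1
g(6) = mex{0,1} = 2
g(7) = mex{1,2} = 0
g(8) = mex{0} = 1
So g(8) = 1.
Stack D is a plain Nim stack of size 18, so its Grundy value is 18.
The value of a disjunctive sum is the nim-sum of the parts.
Combined value = 1 XOR 0 XOR 1 XOR 18 = 18.

18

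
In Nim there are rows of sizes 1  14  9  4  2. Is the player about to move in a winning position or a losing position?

Nim-sum: 1 ⊕ 14 ⊕ 9 ⊕ 4 ⊕ 2 = 0.
The nim-sum is 0, so this is a P-position: the player to move is in a losing position under optimal play.

Losing position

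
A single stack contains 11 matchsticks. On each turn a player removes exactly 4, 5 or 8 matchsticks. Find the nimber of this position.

Grundy values for subtraction set {4, 5, 8}:
k:     0  1  2  3  4  5  6  7  8  9 10 11
g(k):  0  0  0  0  1  1  1  1  2  2  2  2
So g(11) = 2.

2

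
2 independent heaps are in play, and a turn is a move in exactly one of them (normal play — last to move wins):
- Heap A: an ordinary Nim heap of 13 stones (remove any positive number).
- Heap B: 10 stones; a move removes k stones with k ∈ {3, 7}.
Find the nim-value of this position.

13

Heap A is a plain Nim heap of size 13, so its Grundy value is 13.
Build the Grundy sequence for heap B with g(k) = mex{g(k−s) : s ∈ {3, 7}, s ≤ k}:
k:     0  1  2  3  4  5  6  7  8  9 10
g(k):  0  0  0  1  1  1  0  2  2  1  0
So g(10) = 0.
The value of a disjunctive sum is the nim-sum of the parts.
Combined value = 13 XOR 0 = 13.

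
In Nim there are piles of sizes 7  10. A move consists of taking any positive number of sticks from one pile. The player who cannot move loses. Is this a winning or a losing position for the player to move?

Winning position

In binary:
  0111  (7)
  1010  (10)
  ----
  1101  (13)
The nim-sum is 13 ≠ 0, so this is an N-position: the player to move can win.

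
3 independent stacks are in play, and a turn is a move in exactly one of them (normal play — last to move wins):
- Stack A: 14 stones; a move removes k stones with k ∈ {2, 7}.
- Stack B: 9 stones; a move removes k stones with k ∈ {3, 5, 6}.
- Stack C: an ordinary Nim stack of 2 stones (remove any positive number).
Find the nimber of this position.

2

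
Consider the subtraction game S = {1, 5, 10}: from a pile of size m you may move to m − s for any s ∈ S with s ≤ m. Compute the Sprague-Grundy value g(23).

Compute g(0), g(1), … for moves {1, 5, 10}:
k:     0  1  2  3  4  5  6  7  8  9 10 11 12 13 14 15 16 17 18 19 20 21 22 23
g(k):  0  1  0  1  0  1  0  1  0  1  2  3  2  3  2  0  1  0  1  0  1  0  1  0
So g(23) = 0.

0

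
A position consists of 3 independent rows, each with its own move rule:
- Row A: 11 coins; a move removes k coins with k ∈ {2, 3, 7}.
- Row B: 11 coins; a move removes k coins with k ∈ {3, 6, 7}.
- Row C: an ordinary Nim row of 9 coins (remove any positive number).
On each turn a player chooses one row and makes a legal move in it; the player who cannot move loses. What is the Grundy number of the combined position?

9

For row A, compute g(0), g(1), … with moves {2, 3, 7}:
g(0) = mex{} = 0
g(1) = mex{} = 0
g(2) = mex{0} = 1
g(3) = mex{0} = 1
g(4) = mex{0,1} = 2
g(5) = mex{1} = 0
g(6) = mex{1,2} = 0
g(7) = mex{0,2} = 1
g(8) = mex{0} = 1
g(9) = mex{0,1} = 2
g(10) = mex{1} = 0
g(11) = mex{1,2} = 0
So g(11) = 0.
For row B, compute g(0), g(1), … with moves {3, 6, 7}:
g(0) = mex{} = 0
g(1) = mex{} = 0
g(2) = mex{} = 0
g(3) = mex{0} = 1
g(4) = mex{0} = 1
g(5) = mex{0} = 1
g(6) = mex{0,1} = 2
g(7) = mex{0,1} = 2
g(8) = mex{0,1} = 2
g(9) = mex{0,1,2} = 3
g(10) = mex{1,2} = 0
g(11) = mex{1,2} = 0
So g(11) = 0.
Row C is a plain Nim row of size 9, so its Grundy value is 9.
The value of a disjunctive sum is the nim-sum of the parts.
Combined value = 0 XOR 0 XOR 9 = 9.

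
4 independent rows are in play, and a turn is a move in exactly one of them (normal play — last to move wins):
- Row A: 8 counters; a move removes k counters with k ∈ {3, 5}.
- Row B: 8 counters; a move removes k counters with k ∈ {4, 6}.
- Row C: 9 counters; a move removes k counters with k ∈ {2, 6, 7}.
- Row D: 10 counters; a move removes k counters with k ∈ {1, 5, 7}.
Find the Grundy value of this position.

Grundy values for row A (subtraction set {3, 5}):
g(0) = mex{} = 0
g(1) = mex{} = 0
g(2) = mex{} = 0
g(3) = mex{0} = 1
g(4) = mex{0} = 1
g(5) = mex{0} = 1
g(6) = mex{0,1} = 2
g(7) = mex{0,1} = 2
g(8) = mex{1} = 0
So g(8) = 0.
For row B, compute g(0), g(1), … with moves {4, 6}:
k:     0  1  2  3  4  5  6  7  8
g(k):  0  0  0  0  1  1  1  1  2
So g(8) = 2.
For row C, compute g(0), g(1), … with moves {2, 6, 7}:
g(0) = mex{} = 0
g(1) = mex{} = 0
g(2) = mex{0} = 1
g(3) = mex{0} = 1
g(4) = mex{1} = 0
g(5) = mex{1} = 0
g(6) = mex{0} = 1
g(7) = mex{0} = 1
g(8) = mex{0,1} = 2
g(9) = mex{1} = 0
So g(9) = 0.
For row D, compute g(0), g(1), … with moves {1, 5, 7}:
k:     0  1  2  3  4  5  6  7  8  9 10
g(k):  0  1  0  1  0  1  0  1  0  1  0
So g(10) = 0.
The value of a disjunctive sum is the nim-sum of the parts.
Combined value = 0 XOR 2 XOR 0 XOR 0 = 2.

2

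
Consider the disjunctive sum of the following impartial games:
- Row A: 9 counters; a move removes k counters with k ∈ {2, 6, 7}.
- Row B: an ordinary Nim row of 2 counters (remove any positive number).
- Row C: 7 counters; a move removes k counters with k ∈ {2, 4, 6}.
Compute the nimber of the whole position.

For row A, compute g(0), g(1), … with moves {2, 6, 7}:
k:     0  1  2  3  4  5  6  7  8  9
g(k):  0  0  1  1  0  0  1  1  2  0
So g(9) = 0.
Row B is a plain Nim row of size 2, so its Grundy value is 2.
Grundy values for row C (subtraction set {2, 4, 6}):
k:     0  1  2  3  4  5  6  7
g(k):  0  0  1  1  2  2  3  3
So g(7) = 3.
The value of a disjunctive sum is the nim-sum of the parts.
Combined value = 0 ⊕ 2 ⊕ 3 = 1.

1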